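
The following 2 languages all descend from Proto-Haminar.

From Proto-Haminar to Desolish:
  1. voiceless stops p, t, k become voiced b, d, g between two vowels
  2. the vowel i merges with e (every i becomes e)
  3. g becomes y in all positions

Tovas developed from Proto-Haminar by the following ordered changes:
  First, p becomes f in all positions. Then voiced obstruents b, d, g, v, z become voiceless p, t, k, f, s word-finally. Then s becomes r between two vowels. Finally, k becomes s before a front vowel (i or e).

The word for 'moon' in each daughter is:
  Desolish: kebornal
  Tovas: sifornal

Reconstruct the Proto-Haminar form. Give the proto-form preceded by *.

Position 2: Desolish has e, Tovas has i. Tovas preserves i here (none of its changes turn any other segment into i), so the proto-segment is *i.
Position 3: Desolish has b, Tovas has f. Taking the neighbouring segments as reconstructed: Desolish b could go back to *p or *b; Tovas f could go back to *p or *f — the one source consistent with every daughter is *p.
Verify the candidate proto-form against each daughter:
Desolish: start from *kipornal.
  rule 1 (intervocalic voicing): kipornal → kibornal
  rule 2 (vowel merger): kibornal → kebornal
  rule 3: no change — kebornal
  ⇒ Desolish kebornal
Tovas: *kipornal
  kipornal → kifornal   [unconditioned shift]
  kifornal (rule 2 does not apply)
  kifornal (rule 3 does not apply)
  kifornal → sifornal   [palatalisation]
  giving Tovas sifornal.
*kipornal is the unique common source.

*kipornal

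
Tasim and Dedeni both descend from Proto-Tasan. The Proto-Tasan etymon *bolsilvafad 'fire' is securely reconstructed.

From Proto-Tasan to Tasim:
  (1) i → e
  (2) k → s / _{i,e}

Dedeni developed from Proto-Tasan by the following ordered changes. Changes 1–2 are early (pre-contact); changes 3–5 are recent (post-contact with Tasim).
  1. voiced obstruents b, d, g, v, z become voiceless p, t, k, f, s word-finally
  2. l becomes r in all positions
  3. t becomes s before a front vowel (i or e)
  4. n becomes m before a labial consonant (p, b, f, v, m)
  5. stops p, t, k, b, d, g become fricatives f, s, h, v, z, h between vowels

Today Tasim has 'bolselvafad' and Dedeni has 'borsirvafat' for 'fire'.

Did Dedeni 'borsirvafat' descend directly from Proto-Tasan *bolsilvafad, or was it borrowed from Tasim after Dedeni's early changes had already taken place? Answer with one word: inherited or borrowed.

inherited

If inherited, *bolsilvafad would pass through all of Dedeni's changes:
Dedeni: start from *bolsilvafad.
  rule 1 (final devoicing): bolsilvafad → bolsilvafat
  rule 2 (unconditioned shift): bolsilvafat → borsirvafat
  rule 3: no change — borsirvafat
  rule 4: no change — borsirvafat
  rule 5: no change — borsirvafat
  ⇒ Dedeni borsirvafat
If borrowed from Tasim 'bolselvafad' after the early changes, it would undergo only the recent ones:
  rule 3 (palatalisation): no change (bolselvafad)
  rule 4 (nasal place assimilation): no change (bolselvafad)
  rule 5 (intervocalic lenition): no change (bolselvafad)
  ⇒ as a loan: bolselvafad
Dedeni 'borsirvafat' matches the inherited outcome exactly, so it is an inherited cognate, not a loan.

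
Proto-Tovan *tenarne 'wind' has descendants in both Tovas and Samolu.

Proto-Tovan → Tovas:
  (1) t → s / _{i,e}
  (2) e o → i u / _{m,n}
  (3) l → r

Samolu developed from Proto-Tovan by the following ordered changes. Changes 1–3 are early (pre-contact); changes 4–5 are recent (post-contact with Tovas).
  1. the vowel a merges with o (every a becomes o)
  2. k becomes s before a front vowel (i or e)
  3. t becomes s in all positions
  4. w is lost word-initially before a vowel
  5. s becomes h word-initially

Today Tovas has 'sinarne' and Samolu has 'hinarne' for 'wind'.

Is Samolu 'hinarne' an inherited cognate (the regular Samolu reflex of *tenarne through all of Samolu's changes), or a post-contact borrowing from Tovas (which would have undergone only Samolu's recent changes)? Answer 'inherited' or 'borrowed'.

borrowed

If inherited, *tenarne would pass through all of Samolu's changes:
Samolu: *tenarne > tenorne > senorne > henorne  (by vowel merger, unconditioned shift, debuccalisation)
If borrowed from Tovas 'sinarne' after the early changes, it would undergo only the recent ones:
  rule 4 (glide loss): no change (sinarne)
  rule 5 (debuccalisation): sinarne → hinarne
  ⇒ as a loan: hinarne
Samolu 'hinarne' matches the loan outcome 'hinarne', not the inherited 'henorne' — it skipped the early Samolu changes, so it was borrowed from Tovas.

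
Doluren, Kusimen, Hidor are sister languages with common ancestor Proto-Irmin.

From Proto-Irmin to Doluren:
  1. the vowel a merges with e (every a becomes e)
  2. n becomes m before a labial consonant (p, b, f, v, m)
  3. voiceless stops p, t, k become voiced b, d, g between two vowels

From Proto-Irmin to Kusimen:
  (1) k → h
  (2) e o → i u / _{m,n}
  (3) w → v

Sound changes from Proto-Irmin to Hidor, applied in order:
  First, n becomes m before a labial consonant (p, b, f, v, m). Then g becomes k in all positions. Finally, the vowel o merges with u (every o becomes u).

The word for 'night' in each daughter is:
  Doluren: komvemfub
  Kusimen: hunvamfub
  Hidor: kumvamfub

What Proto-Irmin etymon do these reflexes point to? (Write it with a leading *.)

*konvamfub

Position 2: Doluren has o, Kusimen has u, Hidor has u. Doluren preserves o here (none of its changes turn any other segment into o), so the proto-segment is *o.
Position 3: Doluren has m, Kusimen has n, Hidor has m. Kusimen preserves n here (none of its changes turn any other segment into n), so the proto-segment is *n.
Position 1: Doluren has k, Kusimen has h, Hidor has k. Doluren preserves k here (none of its changes turn any other segment into k), so the proto-segment is *k.
Verify the candidate proto-form against each daughter:
Doluren: start from *konvamfub.
  rule 1 (vowel merger): konvamfub → konvemfub
  rule 2 (nasal place assimilation): konvemfub → komvemfub
  rule 3: no change — komvemfub
  ⇒ Doluren komvemfub
Kusimen: *konvamfub
  konvamfub → honvamfub   [unconditioned shift]
  honvamfub → hunvamfub   [pre-nasal raising]
  hunvamfub (rule 3 does not apply)
  giving Kusimen hunvamfub.
Hidor: start from *konvamfub.
  rule 1 (nasal place assimilation): konvamfub → komvamfub
  rule 2: no change — komvamfub
  rule 3 (vowel merger): komvamfub → kumvamfub
  ⇒ Hidor kumvamfub
*konvamfub is the unique common source.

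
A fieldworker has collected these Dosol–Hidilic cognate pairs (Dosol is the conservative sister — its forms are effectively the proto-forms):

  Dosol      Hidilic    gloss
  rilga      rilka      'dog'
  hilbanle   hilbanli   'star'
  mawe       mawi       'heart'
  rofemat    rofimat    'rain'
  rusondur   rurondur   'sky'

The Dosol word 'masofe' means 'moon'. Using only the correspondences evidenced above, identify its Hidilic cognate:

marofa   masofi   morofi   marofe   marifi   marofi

rusondur ~ rurondur — Dosol s corresponds to Hidilic r between vowels (before a back vowel).
hilbanle ~ hilbanli, mawe ~ mawi — Dosol e corresponds to Hidilic i word-finally.
Applying these to Dosol 'masofe':
  masofe → marofe   (s→r between vowels (before a back vowel))
  marofe → marofi   (e→i word-finally)
So the Hidilic cognate is 'marofi'.

marofi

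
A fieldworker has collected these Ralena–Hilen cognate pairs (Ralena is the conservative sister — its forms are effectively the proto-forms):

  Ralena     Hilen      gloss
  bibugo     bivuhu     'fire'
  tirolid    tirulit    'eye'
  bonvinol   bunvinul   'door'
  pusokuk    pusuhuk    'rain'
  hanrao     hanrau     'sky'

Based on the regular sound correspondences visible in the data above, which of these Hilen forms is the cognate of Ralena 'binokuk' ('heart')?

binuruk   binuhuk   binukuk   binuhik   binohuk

tirolid ~ tirulit, bonvinol ~ bunvinul — Ralena o corresponds to Hilen u after a consonant, before a consonant other than r, m, n, p, b, f, v.
pusokuk ~ pusuhuk — Ralena k corresponds to Hilen h between vowels (before a back vowel).
Applying these to Ralena 'binokuk':
  binokuk → binukuk   (o→u after a consonant, before a consonant other than r, m, n, p, b, f, v)
  binukuk → binuhuk   (k→h between vowels (before a back vowel))
So the Hilen cognate is 'binuhuk'.

binuhuk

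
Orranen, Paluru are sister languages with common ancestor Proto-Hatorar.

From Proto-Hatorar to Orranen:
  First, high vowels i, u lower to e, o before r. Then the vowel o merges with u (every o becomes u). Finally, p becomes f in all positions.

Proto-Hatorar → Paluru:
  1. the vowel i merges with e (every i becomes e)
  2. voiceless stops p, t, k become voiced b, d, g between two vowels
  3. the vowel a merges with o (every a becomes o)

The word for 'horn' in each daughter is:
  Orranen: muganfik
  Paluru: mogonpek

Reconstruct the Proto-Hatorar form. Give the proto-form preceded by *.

*moganpik

Position 4: Orranen has a, Paluru has o. Orranen preserves a here (none of its changes turn any other segment into a), so the proto-segment is *a.
Position 2: Orranen has u, Paluru has o. Taking the neighbouring segments as reconstructed: Orranen u could go back to *o or *u; Paluru o could go back to *a or *o — the one source consistent with every daughter is *o.
Continuing position by position gives *moganpik; check it forward:
Orranen: *moganpik > muganpik > muganfik  (by vowel merger, unconditioned shift)
Paluru: *moganpik
  moganpik → moganpek   [vowel merger]
  moganpek (rule 2 does not apply)
  moganpek → mogonpek   [vowel merger]
  giving Paluru mogonpek.
Only *moganpik yields all of Orranen muganfik, Paluru mogonpek.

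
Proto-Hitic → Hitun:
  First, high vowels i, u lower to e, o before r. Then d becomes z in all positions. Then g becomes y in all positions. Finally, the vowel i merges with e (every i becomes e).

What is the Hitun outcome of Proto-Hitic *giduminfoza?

yezumenfoza

Hitun: *giduminfoza > gizuminfoza > yizuminfoza > yezumenfoza  (by unconditioned shift, unconditioned shift, vowel merger)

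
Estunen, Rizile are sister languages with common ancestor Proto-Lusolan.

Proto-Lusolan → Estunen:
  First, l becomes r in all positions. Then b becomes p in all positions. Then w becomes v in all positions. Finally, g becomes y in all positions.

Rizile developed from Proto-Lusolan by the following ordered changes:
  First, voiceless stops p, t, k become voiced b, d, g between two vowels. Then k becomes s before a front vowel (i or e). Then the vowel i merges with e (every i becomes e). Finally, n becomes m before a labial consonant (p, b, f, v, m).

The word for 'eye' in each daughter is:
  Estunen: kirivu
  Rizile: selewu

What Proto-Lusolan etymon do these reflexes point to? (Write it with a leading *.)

Position 2: Estunen has i, Rizile has e. Estunen preserves i here (none of its changes turn any other segment into i), so the proto-segment is *i.
Position 4: Estunen has i, Rizile has e. Estunen preserves i here (none of its changes turn any other segment into i), so the proto-segment is *i.
This points to *kiliwu. Verify forward in each daughter:
Estunen: *kiliwu > kiriwu > kirivu  (by unconditioned shift, unconditioned shift)
Rizile: start from *kiliwu.
  rule 1: no change — kiliwu
  rule 2 (palatalisation): kiliwu → siliwu
  rule 3 (vowel merger): siliwu → selewu
  rule 4: no change — selewu
  ⇒ Rizile selewu
No other proto-form is consistent with every reflex, so the reconstruction is *kiliwu.

*kiliwu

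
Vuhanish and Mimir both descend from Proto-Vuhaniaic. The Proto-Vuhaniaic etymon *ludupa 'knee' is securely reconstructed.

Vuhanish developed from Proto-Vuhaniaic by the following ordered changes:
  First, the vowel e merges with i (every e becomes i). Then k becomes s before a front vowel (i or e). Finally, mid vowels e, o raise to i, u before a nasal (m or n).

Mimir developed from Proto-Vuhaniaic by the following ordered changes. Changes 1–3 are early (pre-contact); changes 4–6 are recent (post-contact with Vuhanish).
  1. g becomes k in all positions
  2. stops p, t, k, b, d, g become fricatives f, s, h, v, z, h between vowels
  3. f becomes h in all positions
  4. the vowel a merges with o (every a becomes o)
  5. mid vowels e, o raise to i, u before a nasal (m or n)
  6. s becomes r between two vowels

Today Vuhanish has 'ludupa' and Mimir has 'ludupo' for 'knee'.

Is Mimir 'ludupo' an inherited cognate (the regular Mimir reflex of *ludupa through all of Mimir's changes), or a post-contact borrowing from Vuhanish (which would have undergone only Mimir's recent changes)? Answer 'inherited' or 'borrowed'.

borrowed

If inherited, *ludupa would pass through all of Mimir's changes:
Mimir: *ludupa
  ludupa (rule 1 does not apply)
  ludupa → luzufa   [intervocalic lenition]
  luzufa → luzuha   [unconditioned shift]
  luzuha → luzuho   [vowel merger]
  luzuho (rule 5 does not apply)
  luzuho (rule 6 does not apply)
  giving Mimir luzuho.
If borrowed from Vuhanish 'ludupa' after the early changes, it would undergo only the recent ones:
  rule 4 (vowel merger): ludupa → ludupo
  rule 5 (pre-nasal raising): no change (ludupo)
  rule 6 (rhotacism): no change (ludupo)
  ⇒ as a loan: ludupo
Mimir 'ludupo' matches the loan outcome 'ludupo', not the inherited 'luzuho' — it skipped the early Mimir changes, so it was borrowed from Vuhanish.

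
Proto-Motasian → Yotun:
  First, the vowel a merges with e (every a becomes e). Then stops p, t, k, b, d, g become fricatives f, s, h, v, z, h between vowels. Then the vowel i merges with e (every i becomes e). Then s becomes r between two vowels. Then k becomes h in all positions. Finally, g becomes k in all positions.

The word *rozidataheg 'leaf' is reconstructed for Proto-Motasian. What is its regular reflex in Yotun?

Yotun: *rozidataheg > rozideteheg > rozizeseheg > rozezeseheg > rozezereheg > rozezerehek  (by vowel merger, intervocalic lenition, vowel merger, rhotacism, unconditioned shift)

rozezerehek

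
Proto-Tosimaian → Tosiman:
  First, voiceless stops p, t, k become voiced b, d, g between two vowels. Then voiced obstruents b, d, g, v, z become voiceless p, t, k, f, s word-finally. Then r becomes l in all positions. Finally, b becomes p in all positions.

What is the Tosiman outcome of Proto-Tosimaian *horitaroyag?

Tosiman: *horitaroyag
  horitaroyag → horidaroyag   [intervocalic voicing]
  horidaroyag → horidaroyak   [final devoicing]
  horidaroyak → holidaloyak   [unconditioned shift]
  holidaloyak (rule 4 does not apply)
  giving Tosiman holidaloyak.

holidaloyak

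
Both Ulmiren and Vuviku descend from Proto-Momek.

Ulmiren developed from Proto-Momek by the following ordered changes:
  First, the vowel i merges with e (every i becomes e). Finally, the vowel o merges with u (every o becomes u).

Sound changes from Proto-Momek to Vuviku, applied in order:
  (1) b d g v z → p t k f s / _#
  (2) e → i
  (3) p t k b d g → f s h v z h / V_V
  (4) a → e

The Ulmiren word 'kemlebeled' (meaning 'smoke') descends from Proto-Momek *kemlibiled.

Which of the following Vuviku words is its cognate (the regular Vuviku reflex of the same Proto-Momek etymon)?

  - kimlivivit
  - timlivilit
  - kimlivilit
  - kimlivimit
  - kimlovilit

Vuviku: *kemlibiled
  kemlibiled → kemlibilet   [final devoicing]
  kemlibilet → kimlibilit   [vowel merger]
  kimlibilit → kimlivilit   [intervocalic lenition]
  kimlivilit (rule 4 does not apply)
  giving Vuviku kimlivilit.
Only 'kimlivilit' matches the regular Vuviku development of *kemlibiled.

kimlivilit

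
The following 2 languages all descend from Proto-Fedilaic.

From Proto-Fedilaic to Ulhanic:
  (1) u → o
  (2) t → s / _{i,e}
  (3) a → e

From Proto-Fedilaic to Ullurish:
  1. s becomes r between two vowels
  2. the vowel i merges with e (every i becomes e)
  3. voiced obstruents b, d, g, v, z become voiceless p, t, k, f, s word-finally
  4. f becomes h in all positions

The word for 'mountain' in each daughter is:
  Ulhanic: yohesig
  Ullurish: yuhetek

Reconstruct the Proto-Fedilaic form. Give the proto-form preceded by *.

*yuhetig

Position 6: Ulhanic has i, Ullurish has e. Ulhanic preserves i here (none of its changes turn any other segment into i), so the proto-segment is *i.
Position 5: Ulhanic has s, Ullurish has t. Taking the neighbouring segments as reconstructed: Ulhanic s could go back to *t or *s; Ullurish t can only go back to *t — the one source consistent with every daughter is *t.
Continuing position by position gives *yuhetig; check it forward:
Ulhanic: start from *yuhetig.
  rule 1 (vowel merger): yuhetig → yohetig
  rule 2 (palatalisation): yohetig → yohesig
  rule 3: no change — yohesig
  ⇒ Ulhanic yohesig
Ullurish: *yuhetig
  yuhetig (rule 1 does not apply)
  yuhetig → yuheteg   [vowel merger]
  yuheteg → yuhetek   [final devoicing]
  yuhetek (rule 4 does not apply)
  giving Ullurish yuhetek.
Only *yuhetig yields all of Ulhanic yohesig, Ullurish yuhetek.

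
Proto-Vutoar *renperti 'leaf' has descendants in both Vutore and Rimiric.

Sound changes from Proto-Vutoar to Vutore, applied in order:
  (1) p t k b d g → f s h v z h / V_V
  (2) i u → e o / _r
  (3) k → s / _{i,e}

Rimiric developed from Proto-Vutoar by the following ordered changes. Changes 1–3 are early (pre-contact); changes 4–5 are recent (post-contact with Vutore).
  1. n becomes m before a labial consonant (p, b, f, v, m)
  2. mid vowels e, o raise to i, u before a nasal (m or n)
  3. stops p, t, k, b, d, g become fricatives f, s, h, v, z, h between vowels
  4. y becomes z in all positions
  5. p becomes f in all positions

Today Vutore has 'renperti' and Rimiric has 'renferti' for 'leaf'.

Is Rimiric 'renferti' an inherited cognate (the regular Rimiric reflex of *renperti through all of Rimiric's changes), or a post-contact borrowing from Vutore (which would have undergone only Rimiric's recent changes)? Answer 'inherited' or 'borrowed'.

If inherited, *renperti would pass through all of Rimiric's changes:
Rimiric: *renperti
  renperti → remperti   [nasal place assimilation]
  remperti → rimperti   [pre-nasal raising]
  rimperti (rule 3 does not apply)
  rimperti (rule 4 does not apply)
  rimperti → rimferti   [unconditioned shift]
  giving Rimiric rimferti.
If borrowed from Vutore 'renperti' after the early changes, it would undergo only the recent ones:
  rule 4 (unconditioned shift): no change (renperti)
  rule 5 (unconditioned shift): renperti → renferti
  ⇒ as a loan: renferti
Rimiric 'renferti' matches the loan outcome 'renferti', not the inherited 'rimferti' — it skipped the early Rimiric changes, so it was borrowed from Vutore.

borrowed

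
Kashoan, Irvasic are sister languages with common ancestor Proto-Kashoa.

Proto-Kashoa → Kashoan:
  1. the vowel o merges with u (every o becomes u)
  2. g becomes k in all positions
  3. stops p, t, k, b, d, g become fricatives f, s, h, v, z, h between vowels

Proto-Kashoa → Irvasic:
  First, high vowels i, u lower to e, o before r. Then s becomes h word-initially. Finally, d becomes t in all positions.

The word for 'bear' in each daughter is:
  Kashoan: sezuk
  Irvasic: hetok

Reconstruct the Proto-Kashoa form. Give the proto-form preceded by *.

Position 1: Kashoan has s, Irvasic has h. Taking the neighbouring segments as reconstructed: Kashoan s can only go back to *s; Irvasic h could go back to *s or *h — the one source consistent with every daughter is *s.
Position 4: Kashoan has u, Irvasic has o. Taking the neighbouring segments as reconstructed: Kashoan u could go back to *o or *u; Irvasic o can only go back to *o — the one source consistent with every daughter is *o.
Continuing position by position gives *sedok; check it forward:
Kashoan: *sedok > seduk > sezuk  (by vowel merger, intervocalic lenition)
Irvasic: start from *sedok.
  rule 1: no change — sedok
  rule 2 (debuccalisation): sedok → hedok
  rule 3 (unconditioned shift): hedok → hetok
  ⇒ Irvasic hetok
*sedok is the unique common source.

*sedok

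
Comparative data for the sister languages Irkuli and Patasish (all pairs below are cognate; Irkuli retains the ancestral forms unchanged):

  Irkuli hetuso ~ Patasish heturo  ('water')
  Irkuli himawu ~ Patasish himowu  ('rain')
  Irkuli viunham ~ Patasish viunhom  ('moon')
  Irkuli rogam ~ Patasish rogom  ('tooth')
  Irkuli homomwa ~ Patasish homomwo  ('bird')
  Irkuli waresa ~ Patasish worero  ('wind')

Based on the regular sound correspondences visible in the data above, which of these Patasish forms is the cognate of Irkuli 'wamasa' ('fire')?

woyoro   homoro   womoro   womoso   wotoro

womoro

viunham ~ viunhom, rogam ~ rogom — Irkuli a corresponds to Patasish o after a consonant, before a nasal.
himawu ~ himowu — Irkuli a corresponds to Patasish o after a consonant, before a consonant other than r, m, n, p, b, f, v.
waresa ~ worero — Irkuli s corresponds to Patasish r between vowels (before a back vowel).
homomwa ~ homomwo, waresa ~ worero — Irkuli a corresponds to Patasish o word-finally.
Applying these to Irkuli 'wamasa':
  wamasa → womasa   (a→o after a consonant, before a nasal)
  womasa → womosa   (a→o after a consonant, before a consonant other than r, m, n, p, b, f, v)
  womosa → womora   (s→r between vowels (before a back vowel))
  womora → womoro   (a→o word-finally)
So the Patasish cognate is 'womoro'.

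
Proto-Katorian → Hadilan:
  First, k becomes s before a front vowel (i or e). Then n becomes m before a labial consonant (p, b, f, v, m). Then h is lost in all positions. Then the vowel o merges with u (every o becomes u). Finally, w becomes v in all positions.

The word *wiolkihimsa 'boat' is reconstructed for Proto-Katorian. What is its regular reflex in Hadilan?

Hadilan: start from *wiolkihimsa.
  rule 1 (palatalisation): wiolkihimsa → wiolsihimsa
  rule 2: no change — wiolsihimsa
  rule 3 (h-loss): wiolsihimsa → wiolsiimsa
  rule 4 (vowel merger): wiolsiimsa → wiulsiimsa
  rule 5 (unconditioned shift): wiulsiimsa → viulsiimsa
  ⇒ Hadilan viulsiimsa

viulsiimsa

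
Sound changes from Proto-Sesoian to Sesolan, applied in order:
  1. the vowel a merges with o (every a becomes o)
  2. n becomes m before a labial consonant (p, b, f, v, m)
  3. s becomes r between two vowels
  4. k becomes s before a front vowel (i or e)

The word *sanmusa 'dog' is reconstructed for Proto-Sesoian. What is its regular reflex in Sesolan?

sommuro

Sesolan: *sanmusa > sonmuso > sommuso > sommuro  (by vowel merger, nasal place assimilation, rhotacism)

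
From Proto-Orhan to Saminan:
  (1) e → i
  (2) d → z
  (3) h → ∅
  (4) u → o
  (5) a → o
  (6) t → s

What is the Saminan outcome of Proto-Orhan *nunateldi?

nonosilzi

Saminan: *nunateldi > nunatildi > nunatilzi > nonatilzi > nonotilzi > nonosilzi  (by vowel merger, unconditioned shift, vowel merger, vowel merger, unconditioned shift)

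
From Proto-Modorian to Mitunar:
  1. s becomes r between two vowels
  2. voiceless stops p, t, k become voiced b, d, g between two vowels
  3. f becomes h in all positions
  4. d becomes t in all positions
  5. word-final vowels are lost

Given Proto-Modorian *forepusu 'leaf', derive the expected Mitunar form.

horebur

Mitunar: *forepusu > forepuru > foreburu > horeburu > horebur  (by rhotacism, intervocalic voicing, unconditioned shift, apocope)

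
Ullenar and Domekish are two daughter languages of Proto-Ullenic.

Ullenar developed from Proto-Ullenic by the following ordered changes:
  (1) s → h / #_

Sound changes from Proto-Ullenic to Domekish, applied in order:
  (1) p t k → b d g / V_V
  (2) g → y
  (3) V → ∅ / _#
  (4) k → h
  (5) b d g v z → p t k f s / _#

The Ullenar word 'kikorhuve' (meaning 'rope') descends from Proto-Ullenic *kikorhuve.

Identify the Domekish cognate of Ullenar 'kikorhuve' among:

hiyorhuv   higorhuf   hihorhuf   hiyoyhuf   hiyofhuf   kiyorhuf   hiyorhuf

Domekish: *kikorhuve
  kikorhuve → kigorhuve   [intervocalic voicing]
  kigorhuve → kiyorhuve   [unconditioned shift]
  kiyorhuve → kiyorhuv   [apocope]
  kiyorhuv → hiyorhuv   [unconditioned shift]
  hiyorhuv → hiyorhuf   [final devoicing]
  giving Domekish hiyorhuf.

hiyorhuf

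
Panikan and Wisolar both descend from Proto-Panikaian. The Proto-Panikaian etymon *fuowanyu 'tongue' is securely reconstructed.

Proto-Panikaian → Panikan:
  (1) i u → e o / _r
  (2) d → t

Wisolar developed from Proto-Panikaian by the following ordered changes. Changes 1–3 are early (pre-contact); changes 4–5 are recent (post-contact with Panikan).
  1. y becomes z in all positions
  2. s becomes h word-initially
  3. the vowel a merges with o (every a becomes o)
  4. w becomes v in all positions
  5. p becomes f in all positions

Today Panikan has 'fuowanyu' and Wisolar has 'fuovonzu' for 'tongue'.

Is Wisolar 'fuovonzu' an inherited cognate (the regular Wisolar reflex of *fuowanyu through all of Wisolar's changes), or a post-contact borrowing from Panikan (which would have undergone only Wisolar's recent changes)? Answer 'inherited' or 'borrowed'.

If inherited, *fuowanyu would pass through all of Wisolar's changes:
Wisolar: *fuowanyu > fuowanzu > fuowonzu > fuovonzu  (by unconditioned shift, vowel merger, unconditioned shift)
If borrowed from Panikan 'fuowanyu' after the early changes, it would undergo only the recent ones:
  rule 4 (unconditioned shift): fuowanyu → fuovanyu
  rule 5 (unconditioned shift): no change (fuovanyu)
  ⇒ as a loan: fuovanyu
Wisolar 'fuovonzu' matches the inherited outcome exactly, so it is an inherited cognate, not a loan.

inherited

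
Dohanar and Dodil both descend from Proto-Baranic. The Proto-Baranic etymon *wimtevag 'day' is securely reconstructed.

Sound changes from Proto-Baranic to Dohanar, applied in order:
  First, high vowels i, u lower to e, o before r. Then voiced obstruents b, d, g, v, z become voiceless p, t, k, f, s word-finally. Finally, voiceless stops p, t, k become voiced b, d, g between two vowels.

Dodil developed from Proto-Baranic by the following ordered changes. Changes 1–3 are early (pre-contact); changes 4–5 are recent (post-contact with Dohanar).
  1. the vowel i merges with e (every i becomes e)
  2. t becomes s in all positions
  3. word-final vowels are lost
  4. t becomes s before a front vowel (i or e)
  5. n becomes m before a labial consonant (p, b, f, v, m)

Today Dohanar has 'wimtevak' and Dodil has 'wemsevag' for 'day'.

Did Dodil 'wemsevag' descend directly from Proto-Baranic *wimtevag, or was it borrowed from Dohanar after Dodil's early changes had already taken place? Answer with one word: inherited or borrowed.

If inherited, *wimtevag would pass through all of Dodil's changes:
Dodil: *wimtevag
  wimtevag → wemtevag   [vowel merger]
  wemtevag → wemsevag   [unconditioned shift]
  wemsevag (rule 3 does not apply)
  wemsevag (rule 4 does not apply)
  wemsevag (rule 5 does not apply)
  giving Dodil wemsevag.
If borrowed from Dohanar 'wimtevak' after the early changes, it would undergo only the recent ones:
  rule 4 (palatalisation): wimtevak → wimsevak
  rule 5 (nasal place assimilation): no change (wimsevak)
  ⇒ as a loan: wimsevak
Dodil 'wemsevag' matches the inherited outcome exactly, so it is an inherited cognate, not a loan.

inherited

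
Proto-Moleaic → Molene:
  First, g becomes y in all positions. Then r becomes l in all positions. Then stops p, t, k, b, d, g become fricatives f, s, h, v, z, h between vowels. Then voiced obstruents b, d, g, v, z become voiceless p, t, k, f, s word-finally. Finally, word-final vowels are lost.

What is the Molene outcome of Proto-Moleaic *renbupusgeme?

Molene: start from *renbupusgeme.
  rule 1 (unconditioned shift): renbupusgeme → renbupusyeme
  rule 2 (unconditioned shift): renbupusyeme → lenbupusyeme
  rule 3 (intervocalic lenition): lenbupusyeme → lenbufusyeme
  rule 4: no change — lenbufusyeme
  rule 5 (apocope): lenbufusyeme → lenbufusyem
  ⇒ Molene lenbufusyem

lenbufusyem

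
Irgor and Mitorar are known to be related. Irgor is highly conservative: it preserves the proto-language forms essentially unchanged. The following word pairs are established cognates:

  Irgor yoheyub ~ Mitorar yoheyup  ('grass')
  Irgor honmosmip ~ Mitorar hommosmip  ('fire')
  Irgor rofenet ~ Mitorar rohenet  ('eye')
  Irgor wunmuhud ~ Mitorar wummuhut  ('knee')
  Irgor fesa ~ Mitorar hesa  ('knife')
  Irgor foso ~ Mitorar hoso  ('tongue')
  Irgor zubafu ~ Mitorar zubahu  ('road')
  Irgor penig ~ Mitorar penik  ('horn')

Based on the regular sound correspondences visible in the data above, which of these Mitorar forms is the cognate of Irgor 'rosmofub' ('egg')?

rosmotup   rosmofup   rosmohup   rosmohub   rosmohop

zubafu ~ zubahu — Irgor f corresponds to Mitorar h between vowels (before a back vowel).
yoheyub ~ yoheyup — Irgor b corresponds to Mitorar p word-finally.
Applying these to Irgor 'rosmofub':
  rosmofub → rosmohub   (f→h between vowels (before a back vowel))
  rosmohub → rosmohup   (b→p word-finally)
So the Mitorar cognate is 'rosmohup'.

rosmohup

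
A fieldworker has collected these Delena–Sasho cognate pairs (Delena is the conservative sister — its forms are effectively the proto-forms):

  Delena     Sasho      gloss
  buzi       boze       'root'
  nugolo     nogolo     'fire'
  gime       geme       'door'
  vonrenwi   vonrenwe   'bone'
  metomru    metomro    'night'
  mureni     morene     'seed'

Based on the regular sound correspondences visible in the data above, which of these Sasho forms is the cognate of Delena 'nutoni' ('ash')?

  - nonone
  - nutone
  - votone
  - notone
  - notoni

buzi ~ boze, nugolo ~ nogolo — Delena u corresponds to Sasho o after a consonant, before a consonant other than r, m, n, p, b, f, v.
buzi ~ boze, vonrenwi ~ vonrenwe — Delena i corresponds to Sasho e word-finally.
Applying these to Delena 'nutoni':
  nutoni → notoni   (u→o after a consonant, before a consonant other than r, m, n, p, b, f, v)
  notoni → notone   (i→e word-finally)
So the Sasho cognate is 'notone'.

notone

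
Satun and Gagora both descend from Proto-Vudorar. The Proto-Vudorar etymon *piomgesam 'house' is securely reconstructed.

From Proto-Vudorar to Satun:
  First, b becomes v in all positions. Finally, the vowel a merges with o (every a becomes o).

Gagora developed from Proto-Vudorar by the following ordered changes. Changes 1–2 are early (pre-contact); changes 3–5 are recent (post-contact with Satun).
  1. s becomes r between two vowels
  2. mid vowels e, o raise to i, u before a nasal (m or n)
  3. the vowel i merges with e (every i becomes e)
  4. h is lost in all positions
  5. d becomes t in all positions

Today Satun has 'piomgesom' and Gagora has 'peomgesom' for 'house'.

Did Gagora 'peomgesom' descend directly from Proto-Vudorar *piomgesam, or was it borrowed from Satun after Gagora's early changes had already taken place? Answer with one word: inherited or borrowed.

borrowed

If inherited, *piomgesam would pass through all of Gagora's changes:
Gagora: *piomgesam > piomgeram > piumgeram > peumgeram  (by rhotacism, pre-nasal raising, vowel merger)
If borrowed from Satun 'piomgesom' after the early changes, it would undergo only the recent ones:
  rule 3 (vowel merger): piomgesom → peomgesom
  rule 4 (h-loss): no change (peomgesom)
  rule 5 (unconditioned shift): no change (peomgesom)
  ⇒ as a loan: peomgesom
Gagora 'peomgesom' matches the loan outcome 'peomgesom', not the inherited 'peumgeram' — it skipped the early Gagora changes, so it was borrowed from Satun.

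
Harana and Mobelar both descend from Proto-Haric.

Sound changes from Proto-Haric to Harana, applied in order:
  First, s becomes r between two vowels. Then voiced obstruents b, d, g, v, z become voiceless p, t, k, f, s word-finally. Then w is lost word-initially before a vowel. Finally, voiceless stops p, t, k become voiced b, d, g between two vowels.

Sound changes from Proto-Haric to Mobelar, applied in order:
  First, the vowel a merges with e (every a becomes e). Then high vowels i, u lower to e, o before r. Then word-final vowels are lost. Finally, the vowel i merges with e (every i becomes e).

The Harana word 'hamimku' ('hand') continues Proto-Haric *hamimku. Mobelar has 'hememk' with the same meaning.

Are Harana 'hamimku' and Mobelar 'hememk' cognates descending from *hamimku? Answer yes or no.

yes

Derive the expected Mobelar reflex of *hamimku:
Mobelar: *hamimku
  hamimku → hemimku   [vowel merger]
  hemimku (rule 2 does not apply)
  hemimku → hemimk   [apocope]
  hemimk → hememk   [vowel merger]
  giving Mobelar hememk.
Mobelar 'hememk' matches the regular reflex exactly, so the pair is cognate.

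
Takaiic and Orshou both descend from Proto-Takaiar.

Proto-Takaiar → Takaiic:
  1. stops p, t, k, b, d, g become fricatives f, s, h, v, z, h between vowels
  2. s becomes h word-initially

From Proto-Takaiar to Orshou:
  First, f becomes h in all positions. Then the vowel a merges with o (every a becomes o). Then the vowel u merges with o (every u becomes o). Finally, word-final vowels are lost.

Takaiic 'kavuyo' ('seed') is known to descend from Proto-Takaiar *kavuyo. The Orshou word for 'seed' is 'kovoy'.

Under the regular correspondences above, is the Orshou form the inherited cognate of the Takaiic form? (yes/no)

yes

Derive the expected Orshou reflex of *kavuyo:
Orshou: *kavuyo
  kavuyo (rule 1 does not apply)
  kavuyo → kovuyo   [vowel merger]
  kovuyo → kovoyo   [vowel merger]
  kovoyo → kovoy   [apocope]
  giving Orshou kovoy.
Orshou 'kovoy' matches the regular reflex exactly, so the pair is cognate.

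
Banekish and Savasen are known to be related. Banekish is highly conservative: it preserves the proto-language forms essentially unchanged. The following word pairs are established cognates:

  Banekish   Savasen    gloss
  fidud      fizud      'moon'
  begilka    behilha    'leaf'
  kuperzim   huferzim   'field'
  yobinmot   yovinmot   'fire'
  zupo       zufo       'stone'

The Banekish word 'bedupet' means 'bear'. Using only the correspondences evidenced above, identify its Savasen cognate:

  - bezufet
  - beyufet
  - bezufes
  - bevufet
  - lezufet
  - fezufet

bezufet

fidud ~ fizud — Banekish d corresponds to Savasen z between vowels (before a back vowel).
kuperzim ~ huferzim — Banekish p corresponds to Savasen f between vowels (before a front vowel).
Applying these to Banekish 'bedupet':
  bedupet → bezupet   (d→z between vowels (before a back vowel))
  bezupet → bezufet   (p→f between vowels (before a front vowel))
So the Savasen cognate is 'bezufet'.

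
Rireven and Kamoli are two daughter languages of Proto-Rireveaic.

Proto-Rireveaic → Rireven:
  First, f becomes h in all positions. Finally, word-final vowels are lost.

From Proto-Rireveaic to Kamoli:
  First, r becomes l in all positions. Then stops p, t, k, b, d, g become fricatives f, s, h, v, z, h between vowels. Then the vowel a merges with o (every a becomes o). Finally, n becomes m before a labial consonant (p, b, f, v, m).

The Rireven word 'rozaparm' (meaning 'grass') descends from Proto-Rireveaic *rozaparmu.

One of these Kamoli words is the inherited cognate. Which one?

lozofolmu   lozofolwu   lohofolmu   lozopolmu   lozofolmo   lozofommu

Kamoli: *rozaparmu > lozapalmu > lozafalmu > lozofolmu  (by unconditioned shift, intervocalic lenition, vowel merger)
The other candidates each miss or misapply at least one Kamoli change.

lozofolmu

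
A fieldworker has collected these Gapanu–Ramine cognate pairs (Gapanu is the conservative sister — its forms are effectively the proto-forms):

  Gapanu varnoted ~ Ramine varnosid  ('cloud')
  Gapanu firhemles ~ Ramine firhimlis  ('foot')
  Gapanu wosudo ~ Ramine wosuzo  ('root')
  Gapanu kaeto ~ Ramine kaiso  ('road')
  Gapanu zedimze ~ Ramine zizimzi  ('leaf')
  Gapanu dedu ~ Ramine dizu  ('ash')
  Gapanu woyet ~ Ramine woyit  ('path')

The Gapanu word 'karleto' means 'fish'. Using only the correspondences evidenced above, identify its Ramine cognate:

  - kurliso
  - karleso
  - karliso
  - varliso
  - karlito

varnoted ~ varnosid, firhemles ~ firhimlis — Gapanu e corresponds to Ramine i after a consonant, before a consonant other than r, m, n, p, b, f, v.
kaeto ~ kaiso — Gapanu t corresponds to Ramine s between vowels (before a back vowel).
Applying these to Gapanu 'karleto':
  karleto → karlito   (e→i after a consonant, before a consonant other than r, m, n, p, b, f, v)
  karlito → karliso   (t→s between vowels (before a back vowel))
So the Ramine cognate is 'karliso'.

karliso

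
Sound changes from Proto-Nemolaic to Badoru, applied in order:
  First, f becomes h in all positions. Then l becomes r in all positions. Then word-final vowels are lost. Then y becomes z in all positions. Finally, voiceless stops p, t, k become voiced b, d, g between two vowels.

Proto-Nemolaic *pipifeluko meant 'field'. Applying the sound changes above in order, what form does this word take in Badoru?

pibiheruk

Badoru: *pipifeluko > pipiheluko > pipiheruko > pipiheruk > pibiheruk  (by unconditioned shift, unconditioned shift, apocope, intervocalic voicing)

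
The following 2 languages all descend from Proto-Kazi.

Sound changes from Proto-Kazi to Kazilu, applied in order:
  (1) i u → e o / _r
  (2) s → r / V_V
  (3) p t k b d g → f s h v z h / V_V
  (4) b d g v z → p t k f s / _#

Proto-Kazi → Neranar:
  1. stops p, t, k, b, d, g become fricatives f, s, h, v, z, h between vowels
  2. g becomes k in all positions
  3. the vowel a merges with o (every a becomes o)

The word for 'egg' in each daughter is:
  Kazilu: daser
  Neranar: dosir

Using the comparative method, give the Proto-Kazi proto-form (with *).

*datir

Position 2: Kazilu has a, Neranar has o. Kazilu preserves a here (none of its changes turn any other segment into a), so the proto-segment is *a.
Position 3: Kazilu has s, Neranar has s. Taking the neighbouring segments as reconstructed: Kazilu s can only go back to *t; Neranar s could go back to *t or *s — the one source consistent with every daughter is *t.
Verify the candidate proto-form against each daughter:
Kazilu: *datir > dater > daser  (by pre-rhotic lowering, intervocalic lenition)
Neranar: *datir > dasir > dosir  (by intervocalic lenition, vowel merger)
Only *datir yields all of Kazilu daser, Neranar dosir.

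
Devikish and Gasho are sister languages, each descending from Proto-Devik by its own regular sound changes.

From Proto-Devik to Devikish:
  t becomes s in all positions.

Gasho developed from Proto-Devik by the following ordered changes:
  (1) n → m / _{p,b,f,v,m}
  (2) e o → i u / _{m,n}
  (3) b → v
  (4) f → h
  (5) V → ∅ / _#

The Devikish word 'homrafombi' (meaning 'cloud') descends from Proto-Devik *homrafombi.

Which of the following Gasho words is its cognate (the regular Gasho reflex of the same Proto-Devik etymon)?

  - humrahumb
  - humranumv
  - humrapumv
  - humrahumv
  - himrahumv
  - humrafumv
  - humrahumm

humrahumv

Gasho: start from *homrafombi.
  rule 1: no change — homrafombi
  rule 2 (pre-nasal raising): homrafombi → humrafumbi
  rule 3 (unconditioned shift): humrafumbi → humrafumvi
  rule 4 (unconditioned shift): humrafumvi → humrahumvi
  rule 5 (apocope): humrahumvi → humrahumv
  ⇒ Gasho humrahumv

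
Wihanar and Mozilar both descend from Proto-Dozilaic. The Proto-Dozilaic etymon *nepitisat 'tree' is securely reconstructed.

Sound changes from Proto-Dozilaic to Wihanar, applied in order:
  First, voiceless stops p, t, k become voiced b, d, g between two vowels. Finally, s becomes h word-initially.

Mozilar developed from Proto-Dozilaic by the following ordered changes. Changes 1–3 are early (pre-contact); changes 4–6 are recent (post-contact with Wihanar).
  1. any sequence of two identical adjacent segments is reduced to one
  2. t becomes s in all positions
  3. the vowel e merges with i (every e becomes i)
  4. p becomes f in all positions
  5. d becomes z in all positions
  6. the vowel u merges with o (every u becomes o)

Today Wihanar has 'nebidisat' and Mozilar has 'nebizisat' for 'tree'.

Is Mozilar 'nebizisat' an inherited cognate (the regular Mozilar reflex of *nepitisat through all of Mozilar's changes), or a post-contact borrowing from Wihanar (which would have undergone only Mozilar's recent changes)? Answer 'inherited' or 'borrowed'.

borrowed

If inherited, *nepitisat would pass through all of Mozilar's changes:
Mozilar: *nepitisat
  nepitisat (rule 1 does not apply)
  nepitisat → nepisisas   [unconditioned shift]
  nepisisas → nipisisas   [vowel merger]
  nipisisas → nifisisas   [unconditioned shift]
  nifisisas (rule 5 does not apply)
  nifisisas (rule 6 does not apply)
  giving Mozilar nifisisas.
If borrowed from Wihanar 'nebidisat' after the early changes, it would undergo only the recent ones:
  rule 4 (unconditioned shift): no change (nebidisat)
  rule 5 (unconditioned shift): nebidisat → nebizisat
  rule 6 (vowel merger): no change (nebizisat)
  ⇒ as a loan: nebizisat
Mozilar 'nebizisat' matches the loan outcome 'nebizisat', not the inherited 'nifisisas' — it skipped the early Mozilar changes, so it was borrowed from Wihanar.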